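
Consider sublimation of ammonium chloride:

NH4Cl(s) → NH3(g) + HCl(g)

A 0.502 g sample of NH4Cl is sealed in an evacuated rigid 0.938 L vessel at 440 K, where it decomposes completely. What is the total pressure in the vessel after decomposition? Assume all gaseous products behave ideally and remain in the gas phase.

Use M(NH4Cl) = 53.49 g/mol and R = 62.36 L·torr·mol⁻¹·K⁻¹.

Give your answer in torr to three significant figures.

n(NH4Cl) = 0.502 / 53.49 = 0.009385 mol
n(gas produced) = (2/1) × 0.009385 = 0.01877 mol
P = nRT/V = 0.01877 × 62.36 × 440 / 0.938 = 549.1 torr

549 torr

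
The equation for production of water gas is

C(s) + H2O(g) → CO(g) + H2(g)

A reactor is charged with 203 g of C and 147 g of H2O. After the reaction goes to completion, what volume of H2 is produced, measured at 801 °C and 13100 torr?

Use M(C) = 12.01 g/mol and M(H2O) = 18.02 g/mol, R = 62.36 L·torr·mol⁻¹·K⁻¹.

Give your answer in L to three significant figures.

n(C) = 203 / 12.01 = 16.90 mol
n(H2O) = 147 / 18.02 = 8.158 mol
For 16.90 mol C, stoichiometry requires (1/1) × 16.90 = 16.90 mol H2O; 8.158 mol is available, so H2O is limiting.
n(H2) = (1/1) × 8.158 = 8.158 mol
V(H2) = nRT/P = 8.158 × 62.36 × 1074.15 / 13100 = 41.71 L

41.7 L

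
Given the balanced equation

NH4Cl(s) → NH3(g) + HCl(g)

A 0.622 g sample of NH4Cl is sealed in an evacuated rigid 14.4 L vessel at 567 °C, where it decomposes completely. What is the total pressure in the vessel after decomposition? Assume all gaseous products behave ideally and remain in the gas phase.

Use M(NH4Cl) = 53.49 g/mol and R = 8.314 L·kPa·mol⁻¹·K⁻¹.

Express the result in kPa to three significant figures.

11.3 kPa

n(NH4Cl) = 0.622 / 53.49 = 0.01163 mol
n(gas produced) = (2/1) × 0.01163 = 0.02326 mol
P = nRT/V = 0.02326 × 8.314 × 840.15 / 14.4 = 11.28 kPa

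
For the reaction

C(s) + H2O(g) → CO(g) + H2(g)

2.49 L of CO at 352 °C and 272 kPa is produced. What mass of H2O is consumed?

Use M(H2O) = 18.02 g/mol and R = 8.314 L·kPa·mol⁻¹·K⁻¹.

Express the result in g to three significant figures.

2.35 g

n(CO) = PV/RT = (272 × 2.49) / (8.314 × 625.15) = 0.1303 mol
n(H2O) = (1/1) × 0.1303 = 0.1303 mol
m(H2O) = 0.1303 × 18.02 = 2.348 g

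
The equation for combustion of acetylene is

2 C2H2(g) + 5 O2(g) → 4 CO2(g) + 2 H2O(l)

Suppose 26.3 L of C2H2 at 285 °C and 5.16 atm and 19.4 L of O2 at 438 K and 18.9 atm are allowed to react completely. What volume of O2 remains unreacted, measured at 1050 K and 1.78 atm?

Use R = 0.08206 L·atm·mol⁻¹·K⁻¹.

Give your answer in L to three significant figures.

135 L

n(C2H2) = PV/RT = (5.16 × 26.3) / (0.08206 × 558.15) = 2.963 mol
n(O2) = PV/RT = (18.9 × 19.4) / (0.08206 × 438) = 10.20 mol
For 2.963 mol C2H2, stoichiometry requires (5/2) × 2.963 = 7.408 mol O2; 10.20 mol is available, so C2H2 is limiting.
n(O2) consumed = (5/2) × 2.963 = 7.408 mol; remaining = 10.20 − 7.408 = 2.792 mol
V(O2) = nRT/P = 2.792 × 0.08206 × 1050 / 1.78 = 135.2 L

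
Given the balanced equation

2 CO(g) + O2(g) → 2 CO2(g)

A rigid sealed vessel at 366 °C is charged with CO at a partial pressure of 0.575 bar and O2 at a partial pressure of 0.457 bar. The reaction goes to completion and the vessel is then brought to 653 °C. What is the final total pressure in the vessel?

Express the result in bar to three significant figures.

1.08 bar

Because the vessel is rigid and T is held at 366 °C, work the stoichiometry in partial pressures (P_i = n_iRT/V).
P(O2) required for 0.575 bar of CO = (1/2) × 0.575 = 0.2875 bar; available 0.457 bar, so CO is limiting.
P(O2) remaining = 0.457 − (1/2) × 0.575 = 0.1695 bar
P(gaseous products) = (2)/2 × 0.575 = 0.5750 bar
P_total at 366 °C = 0.1695 + 0.5750 = 0.7445 bar
Scaling to 653 °C: P = 0.7445 × 926.15/639.15 = 1.079 bar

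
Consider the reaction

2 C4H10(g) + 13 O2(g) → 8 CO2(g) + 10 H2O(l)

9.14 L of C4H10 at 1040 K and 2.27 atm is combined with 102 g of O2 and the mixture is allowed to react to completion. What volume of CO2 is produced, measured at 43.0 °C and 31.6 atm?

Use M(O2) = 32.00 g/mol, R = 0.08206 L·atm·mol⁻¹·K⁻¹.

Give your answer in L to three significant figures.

n(C4H10) = PV/RT = (2.27 × 9.14) / (0.08206 × 1040) = 0.2431 mol
n(O2) = 102 / 32.00 = 3.188 mol
For 0.2431 mol C4H10, stoichiometry requires (13/2) × 0.2431 = 1.580 mol O2; 3.188 mol is available, so C4H10 is limiting.
n(CO2) = (8/2) × 0.2431 = 0.9724 mol
V(CO2) = nRT/P = 0.9724 × 0.08206 × 316.15 / 31.6 = 0.7983 L

0.798 L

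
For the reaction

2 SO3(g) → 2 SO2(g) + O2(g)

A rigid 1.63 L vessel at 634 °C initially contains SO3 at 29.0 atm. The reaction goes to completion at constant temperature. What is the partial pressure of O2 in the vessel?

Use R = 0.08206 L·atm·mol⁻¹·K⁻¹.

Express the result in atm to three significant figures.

n(SO3)₀ = PV/RT = (29.0 × 1.63) / (0.08206 × 907.15) = 0.6350 mol
n(O2) = (1/2) × 0.6350 = 0.3175 mol
P(O2) = nRT/V = 0.3175 × 0.08206 × 907.15 / 1.63 = 14.50 atm

14.5 atm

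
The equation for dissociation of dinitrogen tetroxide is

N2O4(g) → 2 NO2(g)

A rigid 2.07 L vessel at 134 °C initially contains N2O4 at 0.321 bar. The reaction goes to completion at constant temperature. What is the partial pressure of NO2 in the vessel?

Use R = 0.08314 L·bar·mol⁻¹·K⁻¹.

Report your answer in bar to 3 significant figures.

n(N2O4)₀ = PV/RT = (0.321 × 2.07) / (0.08314 × 407.15) = 0.01963 mol
n(NO2) = (2/1) × 0.01963 = 0.03926 mol
P(NO2) = nRT/V = 0.03926 × 0.08314 × 407.15 / 2.07 = 0.6420 bar

0.642 bar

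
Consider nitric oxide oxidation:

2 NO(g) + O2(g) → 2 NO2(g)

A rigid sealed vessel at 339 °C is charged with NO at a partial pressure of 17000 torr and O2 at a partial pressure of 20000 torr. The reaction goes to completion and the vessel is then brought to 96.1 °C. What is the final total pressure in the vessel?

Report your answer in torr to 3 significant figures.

17200 torr

At constant V, partial pressures at 339 °C are proportional to moles, so apply stoichiometry directly to pressures.
P(O2) required for 17000 torr of NO = (1/2) × 17000 = 8500 torr; available 20000 torr, so NO is limiting.
P(O2) remaining = 20000 − (1/2) × 17000 = 11500 torr
P(gaseous products) = (2)/2 × 17000 = 17000 torr
P_total at 339 °C = 11500 + 17000 = 28500 torr
Scaling to 96.1 °C: P = 28500 × 369.25/612.15 = 17190 torr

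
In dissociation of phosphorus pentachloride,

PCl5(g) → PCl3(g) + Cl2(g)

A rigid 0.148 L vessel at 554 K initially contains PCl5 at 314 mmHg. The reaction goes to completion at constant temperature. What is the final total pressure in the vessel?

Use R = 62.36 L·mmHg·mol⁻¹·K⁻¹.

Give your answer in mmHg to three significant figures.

Since T and V are fixed, P_final/P_initial = n_final/n_initial = 2/1.
P_final = (2/1) × 314 = 628.0 mmHg

628 mmHg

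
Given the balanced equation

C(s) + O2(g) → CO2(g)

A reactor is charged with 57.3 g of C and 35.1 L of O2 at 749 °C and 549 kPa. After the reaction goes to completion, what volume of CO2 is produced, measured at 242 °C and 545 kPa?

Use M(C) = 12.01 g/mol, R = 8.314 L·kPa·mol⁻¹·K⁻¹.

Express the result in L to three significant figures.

n(C) = 57.3 / 12.01 = 4.771 mol
n(O2) = PV/RT = (549 × 35.1) / (8.314 × 1022.15) = 2.268 mol
For 4.771 mol C, stoichiometry requires (1/1) × 4.771 = 4.771 mol O2; 2.268 mol is available, so O2 is limiting.
n(CO2) = (1/1) × 2.268 = 2.268 mol
V(CO2) = nRT/P = 2.268 × 8.314 × 515.15 / 545 = 17.82 L

17.8 L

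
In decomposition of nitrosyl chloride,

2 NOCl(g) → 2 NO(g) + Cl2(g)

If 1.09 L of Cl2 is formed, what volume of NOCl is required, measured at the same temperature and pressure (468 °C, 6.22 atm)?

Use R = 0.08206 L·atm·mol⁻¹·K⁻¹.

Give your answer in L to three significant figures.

At constant T and P, gas volumes are in the mole ratio: V(NOCl) = (2/1) × 1.09 = 2.180 L

2.18 L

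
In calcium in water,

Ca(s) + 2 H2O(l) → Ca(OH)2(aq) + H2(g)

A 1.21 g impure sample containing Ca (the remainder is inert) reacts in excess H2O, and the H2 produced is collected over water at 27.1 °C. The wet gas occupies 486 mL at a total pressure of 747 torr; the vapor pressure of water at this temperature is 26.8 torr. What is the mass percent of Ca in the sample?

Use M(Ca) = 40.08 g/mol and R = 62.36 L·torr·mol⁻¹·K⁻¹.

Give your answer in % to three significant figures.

P(H2) = 747 − 26.8 = 720.2 torr
n(H2) = PV/RT = (720.2 × 0.4860) / (62.36 × 300.25) = 0.01869 mol
n(Ca) = (1/1) × 0.01869 = 0.01869 mol
m(Ca) = 0.01869 × 40.08 = 0.7491 g
%Ca = 0.7491 / 1.21 × 100 = 61.91%

61.9 %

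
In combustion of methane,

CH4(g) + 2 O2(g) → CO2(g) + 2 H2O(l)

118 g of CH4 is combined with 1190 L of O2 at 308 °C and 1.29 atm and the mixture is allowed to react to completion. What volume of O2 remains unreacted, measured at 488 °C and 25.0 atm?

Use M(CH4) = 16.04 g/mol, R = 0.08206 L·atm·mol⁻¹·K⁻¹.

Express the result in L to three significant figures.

n(CH4) = 118 / 16.04 = 7.357 mol
n(O2) = PV/RT = (1.29 × 1190) / (0.08206 × 581.15) = 32.19 mol
For 7.357 mol CH4, stoichiometry requires (2/1) × 7.357 = 14.71 mol O2; 32.19 mol is available, so CH4 is limiting.
n(O2) consumed = (2/1) × 7.357 = 14.71 mol; remaining = 32.19 − 14.71 = 17.48 mol
V(O2) = nRT/P = 17.48 × 0.08206 × 761.15 / 25.0 = 43.67 L

43.7 L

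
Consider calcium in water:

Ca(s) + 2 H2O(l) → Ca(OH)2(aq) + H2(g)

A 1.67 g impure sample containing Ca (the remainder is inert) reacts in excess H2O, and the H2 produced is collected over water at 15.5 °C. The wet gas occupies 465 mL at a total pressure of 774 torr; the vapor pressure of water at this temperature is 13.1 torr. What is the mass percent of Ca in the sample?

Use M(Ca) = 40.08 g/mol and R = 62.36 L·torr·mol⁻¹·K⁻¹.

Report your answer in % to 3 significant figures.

P(H2) = 774 − 13.1 = 760.9 torr
n(H2) = PV/RT = (760.9 × 0.4650) / (62.36 × 288.65) = 0.01966 mol
n(Ca) = (1/1) × 0.01966 = 0.01966 mol
m(Ca) = 0.01966 × 40.08 = 0.7880 g
%Ca = 0.7880 / 1.67 × 100 = 47.19%

47.2 %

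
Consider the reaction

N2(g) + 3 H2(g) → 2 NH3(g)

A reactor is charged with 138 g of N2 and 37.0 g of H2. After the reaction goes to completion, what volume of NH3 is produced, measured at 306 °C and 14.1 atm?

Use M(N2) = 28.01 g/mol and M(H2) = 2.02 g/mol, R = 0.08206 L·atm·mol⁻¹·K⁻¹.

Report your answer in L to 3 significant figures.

n(N2) = 138 / 28.01 = 4.927 mol
n(H2) = 37.0 / 2.02 = 18.32 mol
For 4.927 mol N2, stoichiometry requires (3/1) × 4.927 = 14.78 mol H2; 18.32 mol is available, so N2 is limiting.
n(NH3) = (2/1) × 4.927 = 9.854 mol
V(NH3) = nRT/P = 9.854 × 0.08206 × 579.15 / 14.1 = 33.21 L

33.2 L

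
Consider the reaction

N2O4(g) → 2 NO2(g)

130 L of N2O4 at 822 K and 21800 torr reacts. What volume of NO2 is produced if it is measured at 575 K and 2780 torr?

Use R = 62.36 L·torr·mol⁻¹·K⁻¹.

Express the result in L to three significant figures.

1430 L

n(N2O4) = PV/RT = (21800 × 130) / (62.36 × 822) = 55.29 mol
n(NO2) = (2/1) × 55.29 = 110.6 mol
V = nRT/P = 110.6 × 62.36 × 575 / 2780 = 1427 L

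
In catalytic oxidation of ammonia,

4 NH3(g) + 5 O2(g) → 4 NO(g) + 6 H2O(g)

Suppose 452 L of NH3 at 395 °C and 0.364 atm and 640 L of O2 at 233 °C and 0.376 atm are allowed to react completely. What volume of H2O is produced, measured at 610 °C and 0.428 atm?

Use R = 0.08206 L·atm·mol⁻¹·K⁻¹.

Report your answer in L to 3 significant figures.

n(NH3) = PV/RT = (0.364 × 452) / (0.08206 × 668.15) = 3.001 mol
n(O2) = PV/RT = (0.376 × 640) / (0.08206 × 506.15) = 5.794 mol
For 3.001 mol NH3, stoichiometry requires (5/4) × 3.001 = 3.751 mol O2; 5.794 mol is available, so NH3 is limiting.
n(H2O) = (6/4) × 3.001 = 4.502 mol
V(H2O) = nRT/P = 4.502 × 0.08206 × 883.15 / 0.428 = 762.3 L

762 L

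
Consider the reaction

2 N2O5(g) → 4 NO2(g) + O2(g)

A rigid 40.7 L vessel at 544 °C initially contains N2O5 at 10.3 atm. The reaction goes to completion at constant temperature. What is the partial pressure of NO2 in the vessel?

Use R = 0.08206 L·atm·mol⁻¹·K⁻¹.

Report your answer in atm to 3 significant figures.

n(N2O5)₀ = PV/RT = (10.3 × 40.7) / (0.08206 × 817.15) = 6.252 mol
n(NO2) = (4/2) × 6.252 = 12.50 mol
P(NO2) = nRT/V = 12.50 × 0.08206 × 817.15 / 40.7 = 20.59 atm

20.6 atm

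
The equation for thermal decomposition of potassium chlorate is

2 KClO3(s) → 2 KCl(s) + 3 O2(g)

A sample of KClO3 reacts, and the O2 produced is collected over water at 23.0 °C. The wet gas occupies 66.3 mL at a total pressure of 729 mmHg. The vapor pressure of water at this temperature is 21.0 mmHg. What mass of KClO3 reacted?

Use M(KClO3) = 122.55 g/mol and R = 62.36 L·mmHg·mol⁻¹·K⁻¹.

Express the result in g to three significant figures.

P(O2) = 729 − 21.0 = 708.0 mmHg
n(O2) = PV/RT = (708.0 × 0.06630) / (62.36 × 296.15) = 0.002542 mol
n(KClO3) = (2/3) × 0.002542 = 0.001695 mol
m(KClO3) = 0.001695 × 122.55 = 0.2077 g

0.208 g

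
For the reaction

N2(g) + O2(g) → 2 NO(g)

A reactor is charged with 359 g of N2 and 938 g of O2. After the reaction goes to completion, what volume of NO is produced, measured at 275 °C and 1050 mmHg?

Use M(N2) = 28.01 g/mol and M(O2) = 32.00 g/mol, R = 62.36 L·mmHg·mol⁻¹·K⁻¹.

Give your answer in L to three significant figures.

835 L

n(N2) = 359 / 28.01 = 12.82 mol
n(O2) = 938 / 32.00 = 29.31 mol
For 12.82 mol N2, stoichiometry requires (1/1) × 12.82 = 12.82 mol O2; 29.31 mol is available, so N2 is limiting.
n(NO) = (2/1) × 12.82 = 25.64 mol
V(NO) = nRT/P = 25.64 × 62.36 × 548.15 / 1050 = 834.7 L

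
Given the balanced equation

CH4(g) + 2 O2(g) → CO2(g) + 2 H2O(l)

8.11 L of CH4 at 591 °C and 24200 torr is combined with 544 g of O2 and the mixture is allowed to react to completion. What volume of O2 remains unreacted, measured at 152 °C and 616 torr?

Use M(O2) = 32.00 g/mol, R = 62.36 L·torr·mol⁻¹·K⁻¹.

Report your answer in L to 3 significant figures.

418 L

n(CH4) = PV/RT = (24200 × 8.11) / (62.36 × 864.15) = 3.642 mol
n(O2) = 544 / 32.00 = 17.00 mol
For 3.642 mol CH4, stoichiometry requires (2/1) × 3.642 = 7.284 mol O2; 17.00 mol is available, so CH4 is limiting.
n(O2) consumed = (2/1) × 3.642 = 7.284 mol; remaining = 17.00 − 7.284 = 9.716 mol
V(O2) = nRT/P = 9.716 × 62.36 × 425.15 / 616 = 418.2 L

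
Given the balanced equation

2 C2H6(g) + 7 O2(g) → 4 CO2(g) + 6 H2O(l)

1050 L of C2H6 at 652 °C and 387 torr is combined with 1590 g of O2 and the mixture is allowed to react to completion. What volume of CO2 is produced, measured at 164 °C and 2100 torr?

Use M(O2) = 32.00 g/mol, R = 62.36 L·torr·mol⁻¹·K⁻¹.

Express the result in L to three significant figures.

183 L

n(C2H6) = PV/RT = (387 × 1050) / (62.36 × 925.15) = 7.043 mol
n(O2) = 1590 / 32.00 = 49.69 mol
For 7.043 mol C2H6, stoichiometry requires (7/2) × 7.043 = 24.65 mol O2; 49.69 mol is available, so C2H6 is limiting.
n(CO2) = (4/2) × 7.043 = 14.09 mol
V(CO2) = nRT/P = 14.09 × 62.36 × 437.15 / 2100 = 182.9 L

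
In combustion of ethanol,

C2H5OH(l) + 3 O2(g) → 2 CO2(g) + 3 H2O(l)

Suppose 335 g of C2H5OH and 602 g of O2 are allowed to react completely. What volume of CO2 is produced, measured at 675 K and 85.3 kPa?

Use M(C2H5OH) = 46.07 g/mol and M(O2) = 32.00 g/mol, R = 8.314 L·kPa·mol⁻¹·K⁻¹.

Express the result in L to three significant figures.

n(C2H5OH) = 335 / 46.07 = 7.272 mol
n(O2) = 602 / 32.00 = 18.81 mol
For 7.272 mol C2H5OH, stoichiometry requires (3/1) × 7.272 = 21.82 mol O2; 18.81 mol is available, so O2 is limiting.
n(CO2) = (2/3) × 18.81 = 12.54 mol
V(CO2) = nRT/P = 12.54 × 8.314 × 675 / 85.3 = 825.0 L

825 L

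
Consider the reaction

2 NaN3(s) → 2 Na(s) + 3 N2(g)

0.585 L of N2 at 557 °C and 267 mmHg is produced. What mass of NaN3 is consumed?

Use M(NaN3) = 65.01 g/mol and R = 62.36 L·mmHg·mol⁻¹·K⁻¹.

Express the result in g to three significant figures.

n(N2) = PV/RT = (267 × 0.585) / (62.36 × 830.15) = 0.003017 mol
n(NaN3) = (2/3) × 0.003017 = 0.002011 mol
m(NaN3) = 0.002011 × 65.01 = 0.1307 g

0.131 g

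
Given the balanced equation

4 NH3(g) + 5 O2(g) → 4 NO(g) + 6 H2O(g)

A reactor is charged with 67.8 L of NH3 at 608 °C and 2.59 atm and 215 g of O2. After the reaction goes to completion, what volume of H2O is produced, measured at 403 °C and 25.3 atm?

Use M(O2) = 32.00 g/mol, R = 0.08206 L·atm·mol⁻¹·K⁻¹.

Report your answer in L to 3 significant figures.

n(NH3) = PV/RT = (2.59 × 67.8) / (0.08206 × 881.15) = 2.429 mol
n(O2) = 215 / 32.00 = 6.719 mol
For 2.429 mol NH3, stoichiometry requires (5/4) × 2.429 = 3.036 mol O2; 6.719 mol is available, so NH3 is limiting.
n(H2O) = (6/4) × 2.429 = 3.643 mol
V(H2O) = nRT/P = 3.643 × 0.08206 × 676.15 / 25.3 = 7.989 L

7.99 L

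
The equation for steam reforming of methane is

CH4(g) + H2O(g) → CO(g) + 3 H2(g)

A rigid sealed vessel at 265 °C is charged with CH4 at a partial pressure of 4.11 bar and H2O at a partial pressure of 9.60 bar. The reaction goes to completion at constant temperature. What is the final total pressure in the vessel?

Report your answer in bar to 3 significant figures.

With V and T fixed, P_i ∝ n_i, so the mole ratios apply directly to partial pressures at 265 °C.
P(H2O) required for 4.11 bar of CH4 = (1/1) × 4.11 = 4.110 bar; available 9.60 bar, so CH4 is limiting.
P(H2O) remaining = 9.60 − (1/1) × 4.11 = 5.490 bar
P(gaseous products) = (1+3)/1 × 4.11 = 16.44 bar
P_total at 265 °C = 5.490 + 16.44 = 21.93 bar

21.9 bar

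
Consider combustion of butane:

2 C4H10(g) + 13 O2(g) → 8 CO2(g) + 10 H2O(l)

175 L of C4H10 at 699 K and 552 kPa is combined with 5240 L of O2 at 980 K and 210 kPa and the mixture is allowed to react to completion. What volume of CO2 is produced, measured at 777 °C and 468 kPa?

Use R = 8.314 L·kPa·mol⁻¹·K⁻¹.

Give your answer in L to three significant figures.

n(C4H10) = PV/RT = (552 × 175) / (8.314 × 699) = 16.62 mol
n(O2) = PV/RT = (210 × 5240) / (8.314 × 980) = 135.1 mol
For 16.62 mol C4H10, stoichiometry requires (13/2) × 16.62 = 108.0 mol O2; 135.1 mol is available, so C4H10 is limiting.
n(CO2) = (8/2) × 16.62 = 66.48 mol
V(CO2) = nRT/P = 66.48 × 8.314 × 1050.15 / 468 = 1240 L

1240 L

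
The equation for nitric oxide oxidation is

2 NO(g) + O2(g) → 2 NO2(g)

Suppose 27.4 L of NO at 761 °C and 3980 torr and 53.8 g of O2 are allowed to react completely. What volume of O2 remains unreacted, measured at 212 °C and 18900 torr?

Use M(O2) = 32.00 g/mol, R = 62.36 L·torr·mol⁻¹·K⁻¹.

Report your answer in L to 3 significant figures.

n(NO) = PV/RT = (3980 × 27.4) / (62.36 × 1034.15) = 1.691 mol
n(O2) = 53.8 / 32.00 = 1.681 mol
For 1.691 mol NO, stoichiometry requires (1/2) × 1.691 = 0.8455 mol O2; 1.681 mol is available, so NO is limiting.
n(O2) consumed = (1/2) × 1.691 = 0.8455 mol; remaining = 1.681 − 0.8455 = 0.8355 mol
V(O2) = nRT/P = 0.8355 × 62.36 × 485.15 / 18900 = 1.337 L

1.34 L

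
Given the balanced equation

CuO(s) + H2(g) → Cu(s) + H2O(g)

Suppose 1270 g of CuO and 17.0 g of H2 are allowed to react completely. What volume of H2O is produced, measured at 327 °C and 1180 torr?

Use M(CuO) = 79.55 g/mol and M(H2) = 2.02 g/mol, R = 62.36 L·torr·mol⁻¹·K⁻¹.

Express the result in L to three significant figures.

267 L

n(CuO) = 1270 / 79.55 = 15.96 mol
n(H2) = 17.0 / 2.02 = 8.416 mol
For 15.96 mol CuO, stoichiometry requires (1/1) × 15.96 = 15.96 mol H2; 8.416 mol is available, so H2 is limiting.
n(H2O) = (1/1) × 8.416 = 8.416 mol
V(H2O) = nRT/P = 8.416 × 62.36 × 600.15 / 1180 = 266.9 L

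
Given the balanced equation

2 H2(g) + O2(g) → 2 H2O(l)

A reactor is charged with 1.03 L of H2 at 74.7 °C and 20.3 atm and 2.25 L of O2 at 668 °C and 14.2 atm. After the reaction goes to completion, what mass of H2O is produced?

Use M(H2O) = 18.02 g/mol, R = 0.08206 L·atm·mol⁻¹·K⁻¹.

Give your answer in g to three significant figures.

13.2 g

n(H2) = PV/RT = (20.3 × 1.03) / (0.08206 × 347.85) = 0.7325 mol
n(O2) = PV/RT = (14.2 × 2.25) / (0.08206 × 941.15) = 0.4137 mol
For 0.7325 mol H2, stoichiometry requires (1/2) × 0.7325 = 0.3663 mol O2; 0.4137 mol is available, so H2 is limiting.
n(H2O) = (2/2) × 0.7325 = 0.7325 mol
m(H2O) = 0.7325 × 18.02 = 13.20 g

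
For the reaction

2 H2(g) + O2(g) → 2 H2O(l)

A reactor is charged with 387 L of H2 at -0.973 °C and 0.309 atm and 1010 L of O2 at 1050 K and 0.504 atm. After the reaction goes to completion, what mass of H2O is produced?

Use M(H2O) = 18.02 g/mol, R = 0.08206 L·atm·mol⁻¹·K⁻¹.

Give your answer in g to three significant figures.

96.5 g

n(H2) = PV/RT = (0.309 × 387) / (0.08206 × 272.177) = 5.354 mol
n(O2) = PV/RT = (0.504 × 1010) / (0.08206 × 1050) = 5.908 mol
For 5.354 mol H2, stoichiometry requires (1/2) × 5.354 = 2.677 mol O2; 5.908 mol is available, so H2 is limiting.
n(H2O) = (2/2) × 5.354 = 5.354 mol
m(H2O) = 5.354 × 18.02 = 96.48 g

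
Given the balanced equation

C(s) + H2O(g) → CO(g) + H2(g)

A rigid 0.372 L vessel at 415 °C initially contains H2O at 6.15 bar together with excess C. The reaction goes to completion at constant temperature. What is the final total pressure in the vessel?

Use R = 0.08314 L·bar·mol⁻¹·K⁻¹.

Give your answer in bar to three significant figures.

12.3 bar

At constant T and V, P ∝ n(gas): 1 mol gas → 2 mol gas.
P_final = (2/1) × 6.15 = 12.30 bar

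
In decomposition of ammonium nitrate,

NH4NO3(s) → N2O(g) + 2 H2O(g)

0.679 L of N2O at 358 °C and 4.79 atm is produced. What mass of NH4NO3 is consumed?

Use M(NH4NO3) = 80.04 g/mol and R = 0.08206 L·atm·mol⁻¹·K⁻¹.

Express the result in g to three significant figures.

5.03 g

n(N2O) = PV/RT = (4.79 × 0.679) / (0.08206 × 631.15) = 0.06280 mol
n(NH4NO3) = (1/1) × 0.06280 = 0.06280 mol
m(NH4NO3) = 0.06280 × 80.04 = 5.027 g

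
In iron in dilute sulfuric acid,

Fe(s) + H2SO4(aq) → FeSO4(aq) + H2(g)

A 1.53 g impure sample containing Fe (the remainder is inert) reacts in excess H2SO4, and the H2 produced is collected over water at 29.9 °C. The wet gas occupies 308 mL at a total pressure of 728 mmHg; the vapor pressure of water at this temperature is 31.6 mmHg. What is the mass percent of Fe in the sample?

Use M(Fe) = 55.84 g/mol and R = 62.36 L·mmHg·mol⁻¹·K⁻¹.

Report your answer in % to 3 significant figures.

41.4 %

P(H2) = 728 − 31.6 = 696.4 mmHg
n(H2) = PV/RT = (696.4 × 0.3080) / (62.36 × 303.05) = 0.01135 mol
n(Fe) = (1/1) × 0.01135 = 0.01135 mol
m(Fe) = 0.01135 × 55.84 = 0.6338 g
%Fe = 0.6338 / 1.53 × 100 = 41.42%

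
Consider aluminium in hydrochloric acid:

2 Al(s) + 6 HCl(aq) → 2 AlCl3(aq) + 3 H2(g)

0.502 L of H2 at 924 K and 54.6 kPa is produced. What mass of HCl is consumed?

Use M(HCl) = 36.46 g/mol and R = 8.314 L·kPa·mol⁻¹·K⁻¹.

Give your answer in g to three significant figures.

n(H2) = PV/RT = (54.6 × 0.502) / (8.314 × 924) = 0.003568 mol
n(HCl) = (6/3) × 0.003568 = 0.007136 mol
m(HCl) = 0.007136 × 36.46 = 0.2602 g

0.260 g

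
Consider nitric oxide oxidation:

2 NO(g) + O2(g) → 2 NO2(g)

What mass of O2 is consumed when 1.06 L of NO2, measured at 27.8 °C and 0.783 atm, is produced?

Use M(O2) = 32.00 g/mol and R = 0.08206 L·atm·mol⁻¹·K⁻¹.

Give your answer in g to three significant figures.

0.538 g

n(NO2) = PV/RT = (0.783 × 1.06) / (0.08206 × 300.95) = 0.03361 mol
n(O2) = (1/2) × 0.03361 = 0.01681 mol
m(O2) = 0.01681 × 32.00 = 0.5379 g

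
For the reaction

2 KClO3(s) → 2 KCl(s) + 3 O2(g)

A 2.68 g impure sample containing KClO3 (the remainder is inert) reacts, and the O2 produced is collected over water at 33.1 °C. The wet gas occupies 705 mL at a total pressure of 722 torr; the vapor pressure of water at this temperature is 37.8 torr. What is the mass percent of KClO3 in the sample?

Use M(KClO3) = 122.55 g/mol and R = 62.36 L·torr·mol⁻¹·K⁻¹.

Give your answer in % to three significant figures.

P(O2) = 722 − 37.8 = 684.2 torr
n(O2) = PV/RT = (684.2 × 0.7050) / (62.36 × 306.25) = 0.02526 mol
n(KClO3) = (2/3) × 0.02526 = 0.01684 mol
m(KClO3) = 0.01684 × 122.55 = 2.064 g
%KClO3 = 2.064 / 2.68 × 100 = 77.01%

77.0 %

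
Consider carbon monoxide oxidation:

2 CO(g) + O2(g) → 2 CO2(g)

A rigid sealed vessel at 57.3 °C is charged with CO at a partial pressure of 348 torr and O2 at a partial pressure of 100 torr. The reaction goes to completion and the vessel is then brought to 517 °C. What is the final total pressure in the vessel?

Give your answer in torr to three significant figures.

832 torr

At constant V, partial pressures at 57.3 °C are proportional to moles, so apply stoichiometry directly to pressures.
P(O2) required for 348 torr of CO = (1/2) × 348 = 174.0 torr; available 100 torr, so O2 is limiting.
P(CO) remaining = 348 − (2/1) × 100 = 148.0 torr
P(gaseous products) = (2)/1 × 100 = 200.0 torr
P_total at 57.3 °C = 148.0 + 200.0 = 348.0 torr
Scaling to 517 °C: P = 348.0 × 790.15/330.45 = 832.1 torr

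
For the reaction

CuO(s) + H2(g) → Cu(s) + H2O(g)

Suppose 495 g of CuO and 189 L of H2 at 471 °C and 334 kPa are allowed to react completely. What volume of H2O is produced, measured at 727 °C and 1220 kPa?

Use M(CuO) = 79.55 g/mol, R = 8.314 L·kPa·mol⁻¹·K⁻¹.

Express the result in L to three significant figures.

42.4 L

n(CuO) = 495 / 79.55 = 6.223 mol
n(H2) = PV/RT = (334 × 189) / (8.314 × 744.15) = 10.20 mol
For 6.223 mol CuO, stoichiometry requires (1/1) × 6.223 = 6.223 mol H2; 10.20 mol is available, so CuO is limiting.
n(H2O) = (1/1) × 6.223 = 6.223 mol
V(H2O) = nRT/P = 6.223 × 8.314 × 1000.15 / 1220 = 42.41 L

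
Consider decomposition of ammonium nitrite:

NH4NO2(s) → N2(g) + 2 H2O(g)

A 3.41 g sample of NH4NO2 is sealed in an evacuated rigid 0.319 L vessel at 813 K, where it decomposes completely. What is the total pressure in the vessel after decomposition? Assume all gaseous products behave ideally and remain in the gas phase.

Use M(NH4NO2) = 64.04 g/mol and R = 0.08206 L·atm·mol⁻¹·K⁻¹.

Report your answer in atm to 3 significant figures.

n(NH4NO2) = 3.41 / 64.04 = 0.05325 mol
n(gas produced) = (3/1) × 0.05325 = 0.1598 mol
P = nRT/V = 0.1598 × 0.08206 × 813 / 0.319 = 33.42 atm

33.4 atm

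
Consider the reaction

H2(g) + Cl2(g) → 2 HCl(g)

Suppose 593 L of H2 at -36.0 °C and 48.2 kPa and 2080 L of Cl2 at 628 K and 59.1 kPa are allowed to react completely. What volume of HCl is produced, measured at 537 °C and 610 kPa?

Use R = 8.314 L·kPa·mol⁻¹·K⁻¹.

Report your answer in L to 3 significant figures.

n(H2) = PV/RT = (48.2 × 593) / (8.314 × 237.15) = 14.50 mol
n(Cl2) = PV/RT = (59.1 × 2080) / (8.314 × 628) = 23.54 mol
For 14.50 mol H2, stoichiometry requires (1/1) × 14.50 = 14.50 mol Cl2; 23.54 mol is available, so H2 is limiting.
n(HCl) = (2/1) × 14.50 = 29.00 mol
V(HCl) = nRT/P = 29.00 × 8.314 × 810.15 / 610 = 320.2 L

320 L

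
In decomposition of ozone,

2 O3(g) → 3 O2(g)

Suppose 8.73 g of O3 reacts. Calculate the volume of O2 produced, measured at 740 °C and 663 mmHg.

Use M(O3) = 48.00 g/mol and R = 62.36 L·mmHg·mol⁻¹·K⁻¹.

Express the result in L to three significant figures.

n(O3) = 8.730 / 48.00 = 0.1819 mol
n(O2) = (3/2) × 0.1819 = 0.2729 mol
V = nRT/P = 0.2729 × 62.36 × 1013.15 / 663 = 26.01 L

26.0 L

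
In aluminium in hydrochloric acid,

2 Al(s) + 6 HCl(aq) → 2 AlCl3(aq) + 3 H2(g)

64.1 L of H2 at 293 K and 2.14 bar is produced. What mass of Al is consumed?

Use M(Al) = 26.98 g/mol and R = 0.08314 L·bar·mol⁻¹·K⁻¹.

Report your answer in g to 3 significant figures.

101 g

n(H2) = PV/RT = (2.14 × 64.1) / (0.08314 × 293) = 5.631 mol
n(Al) = (2/3) × 5.631 = 3.754 mol
m(Al) = 3.754 × 26.98 = 101.3 g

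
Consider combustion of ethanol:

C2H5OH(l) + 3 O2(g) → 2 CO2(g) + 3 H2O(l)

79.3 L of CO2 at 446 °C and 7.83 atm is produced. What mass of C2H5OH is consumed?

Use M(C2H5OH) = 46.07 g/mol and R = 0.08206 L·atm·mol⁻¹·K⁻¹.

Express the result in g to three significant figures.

n(CO2) = PV/RT = (7.83 × 79.3) / (0.08206 × 719.15) = 10.52 mol
n(C2H5OH) = (1/2) × 10.52 = 5.260 mol
m(C2H5OH) = 5.260 × 46.07 = 242.3 g

242 g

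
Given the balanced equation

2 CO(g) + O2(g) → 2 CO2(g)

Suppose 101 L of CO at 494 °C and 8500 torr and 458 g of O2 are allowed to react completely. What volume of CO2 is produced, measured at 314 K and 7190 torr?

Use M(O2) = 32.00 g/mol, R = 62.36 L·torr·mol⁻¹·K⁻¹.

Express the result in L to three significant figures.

48.9 L

n(CO) = PV/RT = (8500 × 101) / (62.36 × 767.15) = 17.95 mol
n(O2) = 458 / 32.00 = 14.31 mol
For 17.95 mol CO, stoichiometry requires (1/2) × 17.95 = 8.975 mol O2; 14.31 mol is available, so CO is limiting.
n(CO2) = (2/2) × 17.95 = 17.95 mol
V(CO2) = nRT/P = 17.95 × 62.36 × 314 / 7190 = 48.88 L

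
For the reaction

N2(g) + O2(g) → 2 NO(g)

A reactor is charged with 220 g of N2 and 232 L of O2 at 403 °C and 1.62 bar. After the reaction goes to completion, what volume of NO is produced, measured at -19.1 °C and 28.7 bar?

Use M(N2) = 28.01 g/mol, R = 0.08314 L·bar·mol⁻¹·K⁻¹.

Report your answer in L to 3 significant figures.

n(N2) = 220 / 28.01 = 7.854 mol
n(O2) = PV/RT = (1.62 × 232) / (0.08314 × 676.15) = 6.686 mol
For 7.854 mol N2, stoichiometry requires (1/1) × 7.854 = 7.854 mol O2; 6.686 mol is available, so O2 is limiting.
n(NO) = (2/1) × 6.686 = 13.37 mol
V(NO) = nRT/P = 13.37 × 0.08314 × 254.05 / 28.7 = 9.840 L

9.84 L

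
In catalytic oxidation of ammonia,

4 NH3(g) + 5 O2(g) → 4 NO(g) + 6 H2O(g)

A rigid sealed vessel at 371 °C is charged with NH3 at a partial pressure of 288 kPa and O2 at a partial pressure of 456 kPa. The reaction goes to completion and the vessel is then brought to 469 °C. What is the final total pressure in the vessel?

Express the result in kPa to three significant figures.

940 kPa

Because the vessel is rigid and T is held at 371 °C, work the stoichiometry in partial pressures (P_i = n_iRT/V).
P(O2) required for 288 kPa of NH3 = (5/4) × 288 = 360.0 kPa; available 456 kPa, so NH3 is limiting.
P(O2) remaining = 456 − (5/4) × 288 = 96.00 kPa
P(gaseous products) = (4+6)/4 × 288 = 720.0 kPa
P_total at 371 °C = 96.00 + 720.0 = 816.0 kPa
Scaling to 469 °C: P = 816.0 × 742.15/644.15 = 940.1 kPa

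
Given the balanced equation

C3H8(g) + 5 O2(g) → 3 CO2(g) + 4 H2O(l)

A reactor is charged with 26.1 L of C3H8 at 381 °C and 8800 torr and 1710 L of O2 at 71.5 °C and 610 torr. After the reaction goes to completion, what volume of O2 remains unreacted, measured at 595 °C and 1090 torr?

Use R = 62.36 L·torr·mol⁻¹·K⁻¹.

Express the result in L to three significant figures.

n(C3H8) = PV/RT = (8800 × 26.1) / (62.36 × 654.15) = 5.630 mol
n(O2) = PV/RT = (610 × 1710) / (62.36 × 344.65) = 48.53 mol
For 5.630 mol C3H8, stoichiometry requires (5/1) × 5.630 = 28.15 mol O2; 48.53 mol is available, so C3H8 is limiting.
n(O2) consumed = (5/1) × 5.630 = 28.15 mol; remaining = 48.53 − 28.15 = 20.38 mol
V(O2) = nRT/P = 20.38 × 62.36 × 868.15 / 1090 = 1012 L

1010 L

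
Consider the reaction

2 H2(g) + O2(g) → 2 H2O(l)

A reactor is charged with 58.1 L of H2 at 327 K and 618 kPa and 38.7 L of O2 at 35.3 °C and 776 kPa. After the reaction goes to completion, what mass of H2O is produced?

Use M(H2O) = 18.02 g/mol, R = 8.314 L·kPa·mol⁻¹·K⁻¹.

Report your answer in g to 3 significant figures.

238 g

n(H2) = PV/RT = (618 × 58.1) / (8.314 × 327) = 13.21 mol
n(O2) = PV/RT = (776 × 38.7) / (8.314 × 308.45) = 11.71 mol
For 13.21 mol H2, stoichiometry requires (1/2) × 13.21 = 6.605 mol O2; 11.71 mol is available, so H2 is limiting.
n(H2O) = (2/2) × 13.21 = 13.21 mol
m(H2O) = 13.21 × 18.02 = 238.0 g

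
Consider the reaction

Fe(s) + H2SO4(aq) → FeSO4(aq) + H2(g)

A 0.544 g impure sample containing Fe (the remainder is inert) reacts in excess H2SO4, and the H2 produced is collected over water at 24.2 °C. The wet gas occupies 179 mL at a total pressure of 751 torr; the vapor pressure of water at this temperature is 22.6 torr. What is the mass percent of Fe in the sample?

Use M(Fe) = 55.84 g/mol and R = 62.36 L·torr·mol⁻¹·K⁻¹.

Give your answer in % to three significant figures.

72.2 %

P(H2) = 751 − 22.6 = 728.4 torr
n(H2) = PV/RT = (728.4 × 0.1790) / (62.36 × 297.35) = 0.007032 mol
n(Fe) = (1/1) × 0.007032 = 0.007032 mol
m(Fe) = 0.007032 × 55.84 = 0.3927 g
%Fe = 0.3927 / 0.544 × 100 = 72.19%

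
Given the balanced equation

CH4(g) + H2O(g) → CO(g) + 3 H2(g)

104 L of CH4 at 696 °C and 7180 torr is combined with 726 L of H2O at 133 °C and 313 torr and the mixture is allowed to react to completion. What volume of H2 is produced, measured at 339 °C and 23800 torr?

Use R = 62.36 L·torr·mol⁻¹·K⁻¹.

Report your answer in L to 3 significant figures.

43.2 L

n(CH4) = PV/RT = (7180 × 104) / (62.36 × 969.15) = 12.36 mol
n(H2O) = PV/RT = (313 × 726) / (62.36 × 406.15) = 8.972 mol
For 12.36 mol CH4, stoichiometry requires (1/1) × 12.36 = 12.36 mol H2O; 8.972 mol is available, so H2O is limiting.
n(H2) = (3/1) × 8.972 = 26.92 mol
V(H2) = nRT/P = 26.92 × 62.36 × 612.15 / 23800 = 43.18 L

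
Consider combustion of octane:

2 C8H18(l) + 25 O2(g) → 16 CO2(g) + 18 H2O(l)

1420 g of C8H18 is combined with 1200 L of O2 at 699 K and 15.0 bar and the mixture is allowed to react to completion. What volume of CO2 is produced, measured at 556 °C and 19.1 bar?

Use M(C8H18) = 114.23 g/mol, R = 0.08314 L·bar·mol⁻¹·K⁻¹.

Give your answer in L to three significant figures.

359 L

n(C8H18) = 1420 / 114.23 = 12.43 mol
n(O2) = PV/RT = (15.0 × 1200) / (0.08314 × 699) = 309.7 mol
For 12.43 mol C8H18, stoichiometry requires (25/2) × 12.43 = 155.4 mol O2; 309.7 mol is available, so C8H18 is limiting.
n(CO2) = (16/2) × 12.43 = 99.44 mol
V(CO2) = nRT/P = 99.44 × 0.08314 × 829.15 / 19.1 = 358.9 L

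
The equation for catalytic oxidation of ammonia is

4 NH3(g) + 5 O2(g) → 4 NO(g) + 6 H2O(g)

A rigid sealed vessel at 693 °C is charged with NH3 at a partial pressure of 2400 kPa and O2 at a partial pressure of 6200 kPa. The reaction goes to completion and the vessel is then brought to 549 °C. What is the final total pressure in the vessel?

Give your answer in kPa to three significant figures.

7830 kPa

With V and T fixed, P_i ∝ n_i, so the mole ratios apply directly to partial pressures at 693 °C.
P(O2) required for 2400 kPa of NH3 = (5/4) × 2400 = 3000 kPa; available 6200 kPa, so NH3 is limiting.
P(O2) remaining = 6200 − (5/4) × 2400 = 3200 kPa
P(gaseous products) = (4+6)/4 × 2400 = 6000 kPa
P_total at 693 °C = 3200 + 6000 = 9200 kPa
Scaling to 549 °C: P = 9200 × 822.15/966.15 = 7829 kPa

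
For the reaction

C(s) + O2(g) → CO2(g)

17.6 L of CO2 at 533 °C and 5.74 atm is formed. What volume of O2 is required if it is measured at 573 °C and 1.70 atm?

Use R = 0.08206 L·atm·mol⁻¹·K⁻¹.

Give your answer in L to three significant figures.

n(CO2) = PV/RT = (5.74 × 17.6) / (0.08206 × 806.15) = 1.527 mol
n(O2) = (1/1) × 1.527 = 1.527 mol
V = nRT/P = 1.527 × 0.08206 × 846.15 / 1.70 = 62.37 L

62.4 L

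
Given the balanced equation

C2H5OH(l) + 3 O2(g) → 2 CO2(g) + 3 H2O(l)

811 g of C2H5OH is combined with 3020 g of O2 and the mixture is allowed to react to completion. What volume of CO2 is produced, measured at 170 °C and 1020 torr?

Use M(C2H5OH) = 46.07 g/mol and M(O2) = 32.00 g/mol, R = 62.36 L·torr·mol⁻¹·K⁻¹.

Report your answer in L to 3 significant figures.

954 L

n(C2H5OH) = 811 / 46.07 = 17.60 mol
n(O2) = 3020 / 32.00 = 94.38 mol
For 17.60 mol C2H5OH, stoichiometry requires (3/1) × 17.60 = 52.80 mol O2; 94.38 mol is available, so C2H5OH is limiting.
n(CO2) = (2/1) × 17.60 = 35.20 mol
V(CO2) = nRT/P = 35.20 × 62.36 × 443.15 / 1020 = 953.7 L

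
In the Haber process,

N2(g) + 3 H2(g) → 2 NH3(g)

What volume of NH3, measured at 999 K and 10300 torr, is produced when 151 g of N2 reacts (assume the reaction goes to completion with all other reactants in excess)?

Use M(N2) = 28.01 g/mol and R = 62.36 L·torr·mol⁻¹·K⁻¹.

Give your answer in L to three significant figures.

65.2 L

n(N2) = 151.0 / 28.01 = 5.391 mol
n(NH3) = (2/1) × 5.391 = 10.78 mol
V = nRT/P = 10.78 × 62.36 × 999 / 10300 = 65.20 L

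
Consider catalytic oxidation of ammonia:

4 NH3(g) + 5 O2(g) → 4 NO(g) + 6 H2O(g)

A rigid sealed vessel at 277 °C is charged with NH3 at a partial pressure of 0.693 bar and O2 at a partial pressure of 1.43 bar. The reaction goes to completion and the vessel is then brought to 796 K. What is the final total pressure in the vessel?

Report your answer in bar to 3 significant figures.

3.32 bar

With V and T fixed, P_i ∝ n_i, so the mole ratios apply directly to partial pressures at 277 °C.
P(O2) required for 0.693 bar of NH3 = (5/4) × 0.693 = 0.8662 bar; available 1.43 bar, so NH3 is limiting.
P(O2) remaining = 1.43 − (5/4) × 0.693 = 0.5637 bar
P(gaseous products) = (4+6)/4 × 0.693 = 1.732 bar
P_total at 277 °C = 0.5637 + 1.732 = 2.296 bar
Scaling to 796 K: P = 2.296 × 796/550.15 = 3.322 bar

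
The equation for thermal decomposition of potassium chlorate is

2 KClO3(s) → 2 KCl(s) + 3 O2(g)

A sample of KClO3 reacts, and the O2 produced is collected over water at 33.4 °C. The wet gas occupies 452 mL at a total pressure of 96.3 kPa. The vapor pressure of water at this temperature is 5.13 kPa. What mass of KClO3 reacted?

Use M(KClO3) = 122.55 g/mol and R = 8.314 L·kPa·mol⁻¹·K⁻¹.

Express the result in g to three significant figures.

P(O2) = 96.3 − 5.13 = 91.17 kPa
n(O2) = PV/RT = (91.17 × 0.4520) / (8.314 × 306.55) = 0.01617 mol
n(KClO3) = (2/3) × 0.01617 = 0.01078 mol
m(KClO3) = 0.01078 × 122.55 = 1.321 g

1.32 g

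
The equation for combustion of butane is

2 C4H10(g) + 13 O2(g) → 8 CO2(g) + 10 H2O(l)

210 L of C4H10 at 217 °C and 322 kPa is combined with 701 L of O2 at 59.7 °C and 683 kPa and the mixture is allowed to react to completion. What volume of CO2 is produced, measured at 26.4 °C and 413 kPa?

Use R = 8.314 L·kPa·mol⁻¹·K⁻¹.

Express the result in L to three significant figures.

n(C4H10) = PV/RT = (322 × 210) / (8.314 × 490.15) = 16.59 mol
n(O2) = PV/RT = (683 × 701) / (8.314 × 332.85) = 173.0 mol
For 16.59 mol C4H10, stoichiometry requires (13/2) × 16.59 = 107.8 mol O2; 173.0 mol is available, so C4H10 is limiting.
n(CO2) = (8/2) × 16.59 = 66.36 mol
V(CO2) = nRT/P = 66.36 × 8.314 × 299.55 / 413 = 400.2 L

400 L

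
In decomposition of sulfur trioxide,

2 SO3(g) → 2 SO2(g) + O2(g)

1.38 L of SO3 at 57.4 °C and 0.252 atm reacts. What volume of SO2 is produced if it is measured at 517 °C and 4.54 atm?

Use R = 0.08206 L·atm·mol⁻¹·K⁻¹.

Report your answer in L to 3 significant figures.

n(SO3) = PV/RT = (0.252 × 1.38) / (0.08206 × 330.55) = 0.01282 mol
n(SO2) = (2/2) × 0.01282 = 0.01282 mol
V = nRT/P = 0.01282 × 0.08206 × 790.15 / 4.54 = 0.1831 L

0.183 L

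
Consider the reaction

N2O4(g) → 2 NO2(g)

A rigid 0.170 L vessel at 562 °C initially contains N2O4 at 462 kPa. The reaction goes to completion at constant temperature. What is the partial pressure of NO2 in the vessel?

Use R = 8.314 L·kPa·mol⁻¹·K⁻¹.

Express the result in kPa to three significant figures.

n(N2O4)₀ = PV/RT = (462 × 0.170) / (8.314 × 835.15) = 0.01131 mol
n(NO2) = (2/1) × 0.01131 = 0.02262 mol
P(NO2) = nRT/V = 0.02262 × 8.314 × 835.15 / 0.170 = 923.9 kPa

924 kPa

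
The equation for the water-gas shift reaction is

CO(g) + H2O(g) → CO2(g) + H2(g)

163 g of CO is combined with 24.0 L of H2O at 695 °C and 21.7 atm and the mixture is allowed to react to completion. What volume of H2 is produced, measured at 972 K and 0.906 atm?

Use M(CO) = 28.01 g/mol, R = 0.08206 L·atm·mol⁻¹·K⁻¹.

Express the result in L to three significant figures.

512 L

n(CO) = 163 / 28.01 = 5.819 mol
n(H2O) = PV/RT = (21.7 × 24.0) / (0.08206 × 968.15) = 6.555 mol
For 5.819 mol CO, stoichiometry requires (1/1) × 5.819 = 5.819 mol H2O; 6.555 mol is available, so CO is limiting.
n(H2) = (1/1) × 5.819 = 5.819 mol
V(H2) = nRT/P = 5.819 × 0.08206 × 972 / 0.906 = 512.3 L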